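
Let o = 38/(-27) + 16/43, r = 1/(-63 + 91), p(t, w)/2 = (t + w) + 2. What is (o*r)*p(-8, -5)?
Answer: 6611/8127 ≈ 0.81346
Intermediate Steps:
p(t, w) = 4 + 2*t + 2*w (p(t, w) = 2*((t + w) + 2) = 2*(2 + t + w) = 4 + 2*t + 2*w)
r = 1/28 ≈ 0.035714
o = -1202/1161 (o = 38*(-1/27) + 16*(1/43) = -38/27 + 16/43 = -1202/1161 ≈ -1.0353)
(o*r)*p(-8, -5) = (-1202/1161*1/28)*(4 + 2*(-8) + 2*(-5)) = -601*(4 - 16 - 10)/16254 = -601/16254*(-22) = 6611/8127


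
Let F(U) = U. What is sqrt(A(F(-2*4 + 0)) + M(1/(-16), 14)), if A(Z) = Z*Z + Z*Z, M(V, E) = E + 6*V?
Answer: sqrt(2266)/4 ≈ 11.901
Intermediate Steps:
A(Z) = 2*Z**2 (A(Z) = Z**2 + Z**2 = 2*Z**2)
sqrt(A(F(-2*4 + 0)) + M(1/(-16), 14)) = sqrt(2*(-2*4 + 0)**2 + (14 + 6/(-16))) = sqrt(2*(-8 + 0)**2 + (14 + 6*(-1/16))) = sqrt(2*(-8)**2 + (14 - 3/8)) = sqrt(2*64 + 109/8) = sqrt(128 + 109/8) = sqrt(1133/8) = sqrt(2266)/4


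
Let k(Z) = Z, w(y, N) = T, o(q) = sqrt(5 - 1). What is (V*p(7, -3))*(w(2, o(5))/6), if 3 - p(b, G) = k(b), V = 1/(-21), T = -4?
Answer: -8/63 ≈ -0.12698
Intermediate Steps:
o(q) = 2 (o(q) = sqrt(4) = 2)
V = -1/21 ≈ -0.047619
w(y, N) = -4
p(b, G) = 3 - b
(V*p(7, -3))*(w(2, o(5))/6) = (-(3 - 1*7)/21)*(-4/6) = (-(3 - 7)/21)*(-4*1/6) = -1/21*(-4)*(-2/3) = (4/21)*(-2/3) = -8/63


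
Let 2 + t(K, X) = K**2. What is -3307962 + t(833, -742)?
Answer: -2614075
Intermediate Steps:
t(K, X) = -2 + K**2
-3307962 + t(833, -742) = -3307962 + (-2 + 833**2) = -3307962 + (-2 + 693889) = -3307962 + 693887 = -2614075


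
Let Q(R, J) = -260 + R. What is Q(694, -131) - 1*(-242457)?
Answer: 242891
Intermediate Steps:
Q(694, -131) - 1*(-242457) = (-260 + 694) - 1*(-242457) = 434 + 242457 = 242891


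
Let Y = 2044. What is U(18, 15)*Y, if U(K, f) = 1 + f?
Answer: 32704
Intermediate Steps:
U(18, 15)*Y = (1 + 15)*2044 = 16*2044 = 32704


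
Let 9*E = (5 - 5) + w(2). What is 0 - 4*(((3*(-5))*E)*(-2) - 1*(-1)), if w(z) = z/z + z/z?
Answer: -92/3 ≈ -30.667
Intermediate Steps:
w(z) = 2 (w(z) = 1 + 1 = 2)
E = 2/9 (E = ((5 - 5) + 2)/9 = (0 + 2)/9 = (⅑)*2 = 2/9 ≈ 0.22222)
0 - 4*(((3*(-5))*E)*(-2) - 1*(-1)) = 0 - 4*(((3*(-5))*(2/9))*(-2) - 1*(-1)) = 0 - 4*(-15*2/9*(-2) + 1) = 0 - 4*(-10/3*(-2) + 1) = 0 - 4*(20/3 + 1) = 0 - 4*23/3 = 0 - 92/3 = -92/3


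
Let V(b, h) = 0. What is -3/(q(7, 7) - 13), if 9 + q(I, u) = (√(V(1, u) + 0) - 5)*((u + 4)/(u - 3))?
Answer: 12/143 ≈ 0.083916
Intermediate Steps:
q(I, u) = -9 - 5*(4 + u)/(-3 + u) (q(I, u) = -9 + (√(0 + 0) - 5)*((u + 4)/(u - 3)) = -9 + (√0 - 5)*((4 + u)/(-3 + u)) = -9 + (0 - 5)*((4 + u)/(-3 + u)) = -9 - 5*(4 + u)/(-3 + u))
-3/(q(7, 7) - 13) = -3/(7*(1 - 2*7)/(-3 + 7) - 13) = -3/(7*(1 - 14)/4 - 13) = -3/(7*(¼)*(-13) - 13) = -3/(-91/4 - 13) = -3/(-143/4) = -4/143*(-3) = 12/143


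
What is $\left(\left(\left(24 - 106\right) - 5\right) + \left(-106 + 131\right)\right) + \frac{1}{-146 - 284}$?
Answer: $- \frac{26661}{430} \approx -62.002$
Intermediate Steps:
$\left(\left(\left(24 - 106\right) - 5\right) + \left(-106 + 131\right)\right) + \frac{1}{-146 - 284} = \left(\left(-82 - 5\right) + 25\right) + \frac{1}{-430} = \left(-87 + 25\right) - \frac{1}{430} = -62 - \frac{1}{430} = - \frac{26661}{430}$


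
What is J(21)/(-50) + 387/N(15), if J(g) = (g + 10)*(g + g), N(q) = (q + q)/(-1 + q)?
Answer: 3864/25 ≈ 154.56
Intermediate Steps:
N(q) = 2*q/(-1 + q) (N(q) = (2*q)/(-1 + q) = 2*q/(-1 + q))
J(g) = 2*g*(10 + g) (J(g) = (10 + g)*(2*g) = 2*g*(10 + g))
J(21)/(-50) + 387/N(15) = (2*21*(10 + 21))/(-50) + 387/((2*15/(-1 + 15))) = (2*21*31)*(-1/50) + 387/((2*15/14)) = 1302*(-1/50) + 387/((2*15*(1/14))) = -651/25 + 387/(15/7) = -651/25 + 387*(7/15) = -651/25 + 903/5 = 3864/25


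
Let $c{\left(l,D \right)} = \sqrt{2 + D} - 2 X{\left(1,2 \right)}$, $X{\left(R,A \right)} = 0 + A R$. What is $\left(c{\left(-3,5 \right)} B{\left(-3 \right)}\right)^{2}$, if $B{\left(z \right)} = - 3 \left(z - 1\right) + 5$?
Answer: $6647 - 2312 \sqrt{7} \approx 530.02$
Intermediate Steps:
$B{\left(z \right)} = 8 - 3 z$ ($B{\left(z \right)} = - 3 \left(-1 + z\right) + 5 = \left(3 - 3 z\right) + 5 = 8 - 3 z$)
$X{\left(R,A \right)} = A R$
$c{\left(l,D \right)} = -4 + \sqrt{2 + D}$ ($c{\left(l,D \right)} = \sqrt{2 + D} - 2 \cdot 2 \cdot 1 = \sqrt{2 + D} - 4 = -4 + \sqrt{2 + D}$)
$\left(c{\left(-3,5 \right)} B{\left(-3 \right)}\right)^{2} = \left(\left(-4 + \sqrt{2 + 5}\right) \left(8 - -9\right)\right)^{2} = \left(\left(-4 + \sqrt{7}\right) \left(8 + 9\right)\right)^{2} = \left(\left(-4 + \sqrt{7}\right) 17\right)^{2} = \left(-68 + 17 \sqrt{7}\right)^{2}$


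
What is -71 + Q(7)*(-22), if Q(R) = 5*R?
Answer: -841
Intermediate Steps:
-71 + Q(7)*(-22) = -71 + (5*7)*(-22) = -71 + 35*(-22) = -71 - 770 = -841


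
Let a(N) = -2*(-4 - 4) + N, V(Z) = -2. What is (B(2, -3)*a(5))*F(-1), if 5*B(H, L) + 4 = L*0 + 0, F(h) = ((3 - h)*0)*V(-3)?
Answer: 0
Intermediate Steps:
a(N) = 16 + N (a(N) = -2*(-8) + N = 16 + N)
F(h) = 0 (F(h) = ((3 - h)*0)*(-2) = 0*(-2) = 0)
B(H, L) = -⅘ (B(H, L) = -⅘ + (L*0 + 0)/5 = -⅘ + (0 + 0)/5 = -⅘ + (⅕)*0 = -⅘ + 0 = -⅘)
(B(2, -3)*a(5))*F(-1) = -4*(16 + 5)/5*0 = -⅘*21*0 = -84/5*0 = 0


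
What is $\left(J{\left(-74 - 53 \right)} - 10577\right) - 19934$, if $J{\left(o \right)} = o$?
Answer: $-30638$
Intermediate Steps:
$\left(J{\left(-74 - 53 \right)} - 10577\right) - 19934 = \left(\left(-74 - 53\right) - 10577\right) - 19934 = \left(-127 - 10577\right) - 19934 = -10704 - 19934 = -30638$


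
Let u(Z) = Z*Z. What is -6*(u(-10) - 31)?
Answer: -414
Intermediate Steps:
u(Z) = Z**2
-6*(u(-10) - 31) = -6*((-10)**2 - 31) = -6*(100 - 31) = -6*69 = -414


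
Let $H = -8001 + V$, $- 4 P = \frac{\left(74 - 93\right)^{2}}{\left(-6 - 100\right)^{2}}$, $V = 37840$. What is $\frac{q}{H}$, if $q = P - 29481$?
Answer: $- \frac{1324994425}{1341084016} \approx -0.988$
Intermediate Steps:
$P = - \frac{361}{44944}$ ($P = - \frac{\left(74 - 93\right)^{2} \frac{1}{\left(-6 - 100\right)^{2}}}{4} = - \frac{\left(-19\right)^{2} \frac{1}{\left(-106\right)^{2}}}{4} = - \frac{361 \cdot \frac{1}{11236}}{4} = \left(- \frac{1}{4}\right) \frac{361}{11236} = - \frac{361}{44944} \approx -0.0080322$)
$H = 29839$ ($H = -8001 + 37840 = 29839$)
$q = - \frac{1324994425}{44944}$ ($q = - \frac{361}{44944} - 29481 = - \frac{1324994425}{44944} \approx -29481.0$)
$\frac{q}{H} = - \frac{1324994425}{44944 \cdot 29839} = \left(- \frac{1324994425}{44944}\right) \frac{1}{29839} = - \frac{1324994425}{1341084016}$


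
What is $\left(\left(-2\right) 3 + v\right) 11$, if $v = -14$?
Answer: $-220$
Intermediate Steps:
$\left(\left(-2\right) 3 + v\right) 11 = \left(\left(-2\right) 3 - 14\right) 11 = \left(-6 - 14\right) 11 = \left(-20\right) 11 = -220$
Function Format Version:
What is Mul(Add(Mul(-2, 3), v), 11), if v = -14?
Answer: -220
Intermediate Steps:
Mul(Add(Mul(-2, 3), v), 11) = Mul(Add(Mul(-2, 3), -14), 11) = Mul(Add(-6, -14), 11) = Mul(-20, 11) = -220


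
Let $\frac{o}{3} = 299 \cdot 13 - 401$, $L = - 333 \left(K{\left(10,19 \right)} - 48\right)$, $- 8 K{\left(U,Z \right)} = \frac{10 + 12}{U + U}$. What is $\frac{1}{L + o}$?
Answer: $\frac{80}{2119023} \approx 3.7753 \cdot 10^{-5}$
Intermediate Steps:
$K{\left(U,Z \right)} = - \frac{11}{8 U}$ ($K{\left(U,Z \right)} = - \frac{\left(10 + 12\right) \frac{1}{U + U}}{8} = - \frac{22 \frac{1}{2 U}}{8} = - \frac{11 \frac{1}{U}}{8} = - \frac{11}{8 U}$)
$L = \frac{1282383}{80}$ ($L = - 333 \left(- \frac{11}{8 \cdot 10} - 48\right) = - 333 \left(\left(- \frac{11}{8}\right) \frac{1}{10} - 48\right) = - 333 \left(- \frac{11}{80} - 48\right) = \left(-333\right) \left(- \frac{3851}{80}\right) = \frac{1282383}{80} \approx 16030.0$)
$o = 10458$ ($o = 3 \left(299 \cdot 13 - 401\right) = 3 \left(3887 - 401\right) = 3 \cdot 3486 = 10458$)
$\frac{1}{L + o} = \frac{1}{\frac{1282383}{80} + 10458} = \frac{1}{\frac{2119023}{80}} = \frac{80}{2119023}$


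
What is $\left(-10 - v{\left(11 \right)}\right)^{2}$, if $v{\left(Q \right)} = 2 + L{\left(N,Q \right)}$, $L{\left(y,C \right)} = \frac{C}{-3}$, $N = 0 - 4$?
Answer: $\frac{625}{9} \approx 69.444$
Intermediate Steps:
$N = -4$ ($N = 0 - 4 = -4$)
$L{\left(y,C \right)} = - \frac{C}{3}$ ($L{\left(y,C \right)} = C \left(- \frac{1}{3}\right) = - \frac{C}{3}$)
$v{\left(Q \right)} = 2 - \frac{Q}{3}$
$\left(-10 - v{\left(11 \right)}\right)^{2} = \left(-10 - \left(2 - \frac{11}{3}\right)\right)^{2} = \left(-10 - - \frac{5}{3}\right)^{2} = \left(-10 + \frac{5}{3}\right)^{2} = \left(- \frac{25}{3}\right)^{2} = \frac{625}{9}$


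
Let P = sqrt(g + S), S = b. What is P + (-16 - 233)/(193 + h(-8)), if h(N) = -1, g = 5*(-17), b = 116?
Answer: -83/64 + sqrt(31) ≈ 4.2709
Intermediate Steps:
g = -85
S = 116
P = sqrt(31) (P = sqrt(-85 + 116) = sqrt(31) ≈ 5.5678)
P + (-16 - 233)/(193 + h(-8)) = sqrt(31) + (-16 - 233)/(193 - 1) = sqrt(31) - 249/192 = sqrt(31) - 249*1/192 = sqrt(31) - 83/64 = -83/64 + sqrt(31)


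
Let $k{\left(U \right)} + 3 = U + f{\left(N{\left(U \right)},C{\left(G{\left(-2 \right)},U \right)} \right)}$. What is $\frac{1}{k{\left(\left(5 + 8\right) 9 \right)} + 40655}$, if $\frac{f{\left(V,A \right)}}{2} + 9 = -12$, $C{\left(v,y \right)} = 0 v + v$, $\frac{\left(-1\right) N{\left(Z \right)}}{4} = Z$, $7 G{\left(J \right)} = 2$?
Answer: $\frac{1}{40727} \approx 2.4554 \cdot 10^{-5}$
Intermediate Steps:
$G{\left(J \right)} = \frac{2}{7}$ ($G{\left(J \right)} = \frac{1}{7} \cdot 2 = \frac{2}{7}$)
$N{\left(Z \right)} = - 4 Z$
$C{\left(v,y \right)} = v$ ($C{\left(v,y \right)} = 0 + v = v$)
$f{\left(V,A \right)} = -42$ ($f{\left(V,A \right)} = -18 + 2 \left(-12\right) = -18 - 24 = -42$)
$k{\left(U \right)} = -45 + U$ ($k{\left(U \right)} = -3 + \left(U - 42\right) = -3 + \left(-42 + U\right) = -45 + U$)
$\frac{1}{k{\left(\left(5 + 8\right) 9 \right)} + 40655} = \frac{1}{\left(-45 + \left(5 + 8\right) 9\right) + 40655} = \frac{1}{\left(-45 + 13 \cdot 9\right) + 40655} = \frac{1}{\left(-45 + 117\right) + 40655} = \frac{1}{72 + 40655} = \frac{1}{40727}$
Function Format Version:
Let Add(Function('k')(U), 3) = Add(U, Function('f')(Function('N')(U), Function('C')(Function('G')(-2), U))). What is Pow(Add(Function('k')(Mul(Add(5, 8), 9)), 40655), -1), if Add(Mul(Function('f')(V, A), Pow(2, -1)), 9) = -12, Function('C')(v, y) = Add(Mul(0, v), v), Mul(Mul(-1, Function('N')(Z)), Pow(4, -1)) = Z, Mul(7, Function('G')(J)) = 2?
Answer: Rational(1, 40727) ≈ 2.4554e-5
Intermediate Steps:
Function('G')(J) = Rational(2, 7) (Function('G')(J) = Mul(Rational(1, 7), 2) = Rational(2, 7))
Function('N')(Z) = Mul(-4, Z)
Function('C')(v, y) = v (Function('C')(v, y) = Add(0, v) = v)
Function('f')(V, A) = -42 (Function('f')(V, A) = Add(-18, Mul(2, -12)) = Add(-18, -24) = -42)
Function('k')(U) = Add(-45, U) (Function('k')(U) = Add(-3, Add(U, -42)) = Add(-3, Add(-42, U)) = Add(-45, U))
Pow(Add(Function('k')(Mul(Add(5, 8), 9)), 40655), -1) = Pow(Add(Add(-45, Mul(Add(5, 8), 9)), 40655), -1) = Pow(Add(Add(-45, Mul(13, 9)), 40655), -1) = Pow(Add(Add(-45, 117), 40655), -1) = Pow(Add(72, 40655), -1) = Pow(40727, -1) = Rational(1, 40727)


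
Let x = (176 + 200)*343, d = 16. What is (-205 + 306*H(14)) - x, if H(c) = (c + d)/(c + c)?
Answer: -901916/7 ≈ -1.2885e+5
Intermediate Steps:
H(c) = (16 + c)/(2*c) (H(c) = (c + 16)/(c + c) = (16 + c)/((2*c)) = (16 + c)*(1/(2*c)) = (16 + c)/(2*c))
x = 128968 (x = 376*343 = 128968)
(-205 + 306*H(14)) - x = (-205 + 306*((1/2)*(16 + 14)/14)) - 1*128968 = (-205 + 306*((1/2)*(1/14)*30)) - 128968 = (-205 + 306*(15/14)) - 128968 = (-205 + 2295/7) - 128968 = 860/7 - 128968 = -901916/7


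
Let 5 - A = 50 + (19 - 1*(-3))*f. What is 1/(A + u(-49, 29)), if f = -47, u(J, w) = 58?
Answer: 1/1047 ≈ 0.00095511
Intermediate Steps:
A = 989 (A = 5 - (50 + (19 - 1*(-3))*(-47)) = 5 - (50 + (19 + 3)*(-47)) = 5 - (50 + 22*(-47)) = 5 - (50 - 1034) = 5 - 1*(-984) = 5 + 984 = 989)
1/(A + u(-49, 29)) = 1/(989 + 58) = 1/1047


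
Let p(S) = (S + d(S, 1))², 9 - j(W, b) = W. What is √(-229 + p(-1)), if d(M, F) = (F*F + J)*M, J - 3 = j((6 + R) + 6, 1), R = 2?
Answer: I*√229 ≈ 15.133*I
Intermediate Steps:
j(W, b) = 9 - W
J = -2 (J = 3 + (9 - ((6 + 2) + 6)) = 3 + (9 - (8 + 6)) = 3 + (9 - 1*14) = 3 + (9 - 14) = 3 - 5 = -2)
d(M, F) = M*(-2 + F²) (d(M, F) = (F*F - 2)*M = (F² - 2)*M = (-2 + F²)*M = M*(-2 + F²))
p(S) = 0 (p(S) = (S + S*(-2 + 1²))² = (S + S*(-2 + 1))² = (S + S*(-1))² = (S - S)² = 0² = 0)
√(-229 + p(-1)) = √(-229 + 0) = √(-229) = I*√229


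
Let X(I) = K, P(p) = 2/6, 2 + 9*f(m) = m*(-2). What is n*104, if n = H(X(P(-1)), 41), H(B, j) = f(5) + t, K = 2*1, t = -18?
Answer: -6032/3 ≈ -2010.7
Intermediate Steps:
K = 2
f(m) = -2/9 - 2*m/9 (f(m) = -2/9 + (m*(-2))/9 = -2/9 + (-2*m)/9 = -2/9 - 2*m/9)
P(p) = ⅓ (P(p) = 2*(⅙) = ⅓)
X(I) = 2
H(B, j) = -58/3 (H(B, j) = (-2/9 - 2/9*5) - 18 = (-2/9 - 10/9) - 18 = -4/3 - 18 = -58/3)
n = -58/3 ≈ -19.333
n*104 = -58/3*104 = -6032/3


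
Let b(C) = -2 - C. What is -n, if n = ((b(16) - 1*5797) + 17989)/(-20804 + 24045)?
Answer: -12174/3241 ≈ -3.7562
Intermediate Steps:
n = 12174/3241 (n = (((-2 - 1*16) - 1*5797) + 17989)/(-20804 + 24045) = (((-2 - 16) - 5797) + 17989)/3241 = ((-18 - 5797) + 17989)*(1/3241) = (-5815 + 17989)*(1/3241) = 12174*(1/3241) = 12174/3241 ≈ 3.7562)
-n = -1*12174/3241 = -12174/3241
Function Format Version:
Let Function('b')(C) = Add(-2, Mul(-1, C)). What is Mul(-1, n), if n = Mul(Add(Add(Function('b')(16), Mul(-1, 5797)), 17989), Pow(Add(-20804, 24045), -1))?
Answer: Rational(-12174, 3241) ≈ -3.7562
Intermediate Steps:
n = Rational(12174, 3241) (n = Mul(Add(Add(Add(-2, Mul(-1, 16)), Mul(-1, 5797)), 17989), Pow(Add(-20804, 24045), -1)) = Mul(Add(Add(Add(-2, -16), -5797), 17989), Pow(3241, -1)) = Mul(Add(Add(-18, -5797), 17989), Rational(1, 3241)) = Mul(Add(-5815, 17989), Rational(1, 3241)) = Mul(12174, Rational(1, 3241)) = Rational(12174, 3241) ≈ 3.7562)
Mul(-1, n) = Mul(-1, Rational(12174, 3241)) = Rational(-12174, 3241)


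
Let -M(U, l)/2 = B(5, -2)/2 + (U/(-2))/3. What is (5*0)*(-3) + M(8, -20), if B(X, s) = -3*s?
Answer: -10/3 ≈ -3.3333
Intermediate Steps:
M(U, l) = -6 + U/3 (M(U, l) = -2*(-3*(-2)/2 + (U/(-2))/3) = -2*(6*(½) + (U*(-½))*(⅓)) = -2*(3 - U/2*(⅓)) = -2*(3 - U/6) = -6 + U/3)
(5*0)*(-3) + M(8, -20) = (5*0)*(-3) + (-6 + (⅓)*8) = 0*(-3) + (-6 + 8/3) = 0 - 10/3 = -10/3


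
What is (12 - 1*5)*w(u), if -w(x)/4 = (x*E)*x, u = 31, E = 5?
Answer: -134540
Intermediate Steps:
w(x) = -20*x² (w(x) = -4*x*5*x = -4*5*x*x = -20*x²)
(12 - 1*5)*w(u) = (12 - 1*5)*(-20*31²) = (12 - 5)*(-20*961) = 7*(-19220) = -134540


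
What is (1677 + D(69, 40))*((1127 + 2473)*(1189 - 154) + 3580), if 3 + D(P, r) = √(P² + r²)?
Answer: 6243316920 + 3729580*√6361 ≈ 6.5408e+9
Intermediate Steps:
D(P, r) = -3 + √(P² + r²)
(1677 + D(69, 40))*((1127 + 2473)*(1189 - 154) + 3580) = (1677 + (-3 + √(69² + 40²)))*((1127 + 2473)*(1189 - 154) + 3580) = (1677 + (-3 + √(4761 + 1600)))*(3600*1035 + 3580) = (1677 + (-3 + √6361))*(3726000 + 3580) = (1674 + √6361)*3729580 = 6243316920 + 3729580*√6361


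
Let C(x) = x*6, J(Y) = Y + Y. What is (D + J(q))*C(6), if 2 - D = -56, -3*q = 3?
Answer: 2016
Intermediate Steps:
q = -1 (q = -⅓*3 = -1)
J(Y) = 2*Y
C(x) = 6*x
D = 58 (D = 2 - 1*(-56) = 2 + 56 = 58)
(D + J(q))*C(6) = (58 + 2*(-1))*(6*6) = (58 - 2)*36 = 56*36 = 2016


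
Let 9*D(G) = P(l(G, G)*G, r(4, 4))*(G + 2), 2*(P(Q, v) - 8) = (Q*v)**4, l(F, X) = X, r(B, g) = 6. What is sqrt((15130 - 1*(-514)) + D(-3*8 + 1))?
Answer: 2*I*sqrt(266413971890805)/3 ≈ 1.0881e+7*I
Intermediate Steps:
P(Q, v) = 8 + Q**4*v**4/2 (P(Q, v) = 8 + (Q*v)**4/2 = 8 + (Q**4*v**4)/2 = 8 + Q**4*v**4/2)
D(G) = (2 + G)*(8 + 648*G**8)/9 (D(G) = ((8 + (1/2)*(G*G)**4*6**4)*(G + 2))/9 = ((8 + (1/2)*(G**2)**4*1296)*(2 + G))/9 = ((8 + (1/2)*G**8*1296)*(2 + G))/9 = ((8 + 648*G**8)*(2 + G))/9 = ((2 + G)*(8 + 648*G**8))/9 = (2 + G)*(8 + 648*G**8)/9)
sqrt((15130 - 1*(-514)) + D(-3*8 + 1)) = sqrt((15130 - 1*(-514)) + 8*(1 + 81*(-3*8 + 1)**8)*(2 + (-3*8 + 1))/9) = sqrt((15130 + 514) + 8*(1 + 81*(-24 + 1)**8)*(2 + (-24 + 1))/9) = sqrt(15644 + 8*(1 + 81*(-23)**8)*(2 - 23)/9) = sqrt(15644 + (8/9)*(1 + 81*78310985281)*(-21)) = sqrt(15644 + (8/9)*(1 + 6343189807761)*(-21)) = sqrt(15644 + (8/9)*6343189807762*(-21)) = sqrt(15644 - 355218629234672/3) = sqrt(-355218629187740/3) = 2*I*sqrt(266413971890805)/3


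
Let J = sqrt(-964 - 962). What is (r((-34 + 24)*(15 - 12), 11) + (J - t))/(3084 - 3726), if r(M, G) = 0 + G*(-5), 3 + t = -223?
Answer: -57/214 - I*sqrt(214)/214 ≈ -0.26636 - 0.068359*I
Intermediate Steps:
t = -226 (t = -3 - 223 = -226)
J = 3*I*sqrt(214) (J = sqrt(-1926) = 3*I*sqrt(214) ≈ 43.886*I)
r(M, G) = -5*G (r(M, G) = 0 - 5*G = -5*G)
(r((-34 + 24)*(15 - 12), 11) + (J - t))/(3084 - 3726) = (-5*11 + (3*I*sqrt(214) - 1*(-226)))/(3084 - 3726) = (-55 + (3*I*sqrt(214) + 226))/(-642) = (-55 + (226 + 3*I*sqrt(214)))*(-1/642) = (171 + 3*I*sqrt(214))*(-1/642) = -57/214 - I*sqrt(214)/214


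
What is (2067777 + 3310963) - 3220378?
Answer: 2158362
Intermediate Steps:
(2067777 + 3310963) - 3220378 = 5378740 - 3220378 = 2158362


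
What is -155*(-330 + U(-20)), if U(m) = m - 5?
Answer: 55025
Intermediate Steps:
U(m) = -5 + m
-155*(-330 + U(-20)) = -155*(-330 + (-5 - 20)) = -155*(-330 - 25) = -155*(-355) = 55025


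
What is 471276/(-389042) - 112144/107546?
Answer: -23578143686/10459977733 ≈ -2.2541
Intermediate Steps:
471276/(-389042) - 112144/107546 = 471276*(-1/389042) - 112144*1/107546 = -235638/194521 - 56072/53773 = -23578143686/10459977733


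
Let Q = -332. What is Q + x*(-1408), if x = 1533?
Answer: -2158796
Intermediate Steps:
Q + x*(-1408) = -332 + 1533*(-1408) = -332 - 2158464 = -2158796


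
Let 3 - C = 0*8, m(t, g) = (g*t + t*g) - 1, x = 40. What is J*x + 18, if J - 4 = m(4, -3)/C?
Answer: -466/3 ≈ -155.33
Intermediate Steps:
m(t, g) = -1 + 2*g*t (m(t, g) = (g*t + g*t) - 1 = 2*g*t - 1 = -1 + 2*g*t)
C = 3 (C = 3 - 0*8 = 3 - 1*0 = 3 + 0 = 3)
J = -13/3 (J = 4 + (-1 + 2*(-3)*4)/3 = 4 + (-1 - 24)*(1/3) = 4 - 25*1/3 = 4 - 25/3 = -13/3 ≈ -4.3333)
J*x + 18 = -13/3*40 + 18 = -520/3 + 18 = -466/3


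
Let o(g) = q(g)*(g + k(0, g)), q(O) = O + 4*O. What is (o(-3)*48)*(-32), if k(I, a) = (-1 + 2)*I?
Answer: -69120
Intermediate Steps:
k(I, a) = I (k(I, a) = 1*I = I)
q(O) = 5*O
o(g) = 5*g² (o(g) = (5*g)*(g + 0) = (5*g)*g = 5*g²)
(o(-3)*48)*(-32) = ((5*(-3)²)*48)*(-32) = ((5*9)*48)*(-32) = (45*48)*(-32) = 2160*(-32) = -69120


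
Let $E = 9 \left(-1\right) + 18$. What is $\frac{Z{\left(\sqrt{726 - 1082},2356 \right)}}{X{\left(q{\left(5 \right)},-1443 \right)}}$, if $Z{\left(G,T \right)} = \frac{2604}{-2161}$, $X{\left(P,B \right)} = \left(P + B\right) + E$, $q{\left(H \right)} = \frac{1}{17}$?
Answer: $\frac{44268}{52678697} \approx 0.00084034$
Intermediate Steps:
$q{\left(H \right)} = \frac{1}{17}$
$E = 9$ ($E = -9 + 18 = 9$)
$X{\left(P,B \right)} = 9 + B + P$ ($X{\left(P,B \right)} = \left(P + B\right) + 9 = \left(B + P\right) + 9 = 9 + B + P$)
$Z{\left(G,T \right)} = - \frac{2604}{2161}$ ($Z{\left(G,T \right)} = 2604 \left(- \frac{1}{2161}\right) = - \frac{2604}{2161}$)
$\frac{Z{\left(\sqrt{726 - 1082},2356 \right)}}{X{\left(q{\left(5 \right)},-1443 \right)}} = - \frac{2604}{2161 \left(9 - 1443 + \frac{1}{17}\right)} = - \frac{2604}{2161 \left(- \frac{24377}{17}\right)} = \left(- \frac{2604}{2161}\right) \left(- \frac{17}{24377}\right) = \frac{44268}{52678697}$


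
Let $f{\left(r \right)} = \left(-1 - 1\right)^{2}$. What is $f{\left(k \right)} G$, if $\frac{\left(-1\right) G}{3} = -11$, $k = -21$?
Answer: $132$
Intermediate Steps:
$G = 33$ ($G = \left(-3\right) \left(-11\right) = 33$)
$f{\left(r \right)} = 4$ ($f{\left(r \right)} = \left(-2\right)^{2} = 4$)
$f{\left(k \right)} G = 4 \cdot 33 = 132$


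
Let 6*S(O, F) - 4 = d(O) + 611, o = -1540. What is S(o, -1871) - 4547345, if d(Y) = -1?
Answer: -13641728/3 ≈ -4.5472e+6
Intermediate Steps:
S(O, F) = 307/3 (S(O, F) = ⅔ + (-1 + 611)/6 = ⅔ + (⅙)*610 = ⅔ + 305/3 = 307/3)
S(o, -1871) - 4547345 = 307/3 - 4547345 = -13641728/3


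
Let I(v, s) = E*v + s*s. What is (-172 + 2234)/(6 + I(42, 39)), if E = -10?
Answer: 2062/1107 ≈ 1.8627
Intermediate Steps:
I(v, s) = s**2 - 10*v (I(v, s) = -10*v + s*s = -10*v + s**2 = s**2 - 10*v)
(-172 + 2234)/(6 + I(42, 39)) = (-172 + 2234)/(6 + (39**2 - 10*42)) = 2062/(6 + (1521 - 420)) = 2062/(6 + 1101) = 2062/1107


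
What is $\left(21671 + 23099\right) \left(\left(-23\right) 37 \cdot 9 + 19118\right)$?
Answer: $513019430$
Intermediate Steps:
$\left(21671 + 23099\right) \left(\left(-23\right) 37 \cdot 9 + 19118\right) = 44770 \left(\left(-851\right) 9 + 19118\right) = 44770 \left(-7659 + 19118\right) = 44770 \cdot 11459 = 513019430$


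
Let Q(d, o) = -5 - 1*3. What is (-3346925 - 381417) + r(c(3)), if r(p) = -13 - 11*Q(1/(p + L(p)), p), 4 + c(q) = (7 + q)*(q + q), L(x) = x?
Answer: -3728267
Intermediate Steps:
c(q) = -4 + 2*q*(7 + q) (c(q) = -4 + (7 + q)*(q + q) = -4 + (7 + q)*(2*q) = -4 + 2*q*(7 + q))
Q(d, o) = -8 (Q(d, o) = -5 - 3 = -8)
r(p) = 75 (r(p) = -13 - 11*(-8) = -13 + 88 = 75)
(-3346925 - 381417) + r(c(3)) = (-3346925 - 381417) + 75 = -3728342 + 75 = -3728267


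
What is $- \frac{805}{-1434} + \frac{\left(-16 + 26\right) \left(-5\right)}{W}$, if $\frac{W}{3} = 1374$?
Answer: $\frac{541085}{985158} \approx 0.54924$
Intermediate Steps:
$W = 4122$ ($W = 3 \cdot 1374 = 4122$)
$- \frac{805}{-1434} + \frac{\left(-16 + 26\right) \left(-5\right)}{W} = - \frac{805}{-1434} + \frac{\left(-16 + 26\right) \left(-5\right)}{4122} = \left(-805\right) \left(- \frac{1}{1434}\right) + 10 \left(-5\right) \frac{1}{4122} = \frac{805}{1434} - \frac{25}{2061} = \frac{541085}{985158}$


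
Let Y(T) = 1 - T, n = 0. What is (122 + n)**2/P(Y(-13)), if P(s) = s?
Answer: 7442/7 ≈ 1063.1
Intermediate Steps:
(122 + n)**2/P(Y(-13)) = (122 + 0)**2/(1 - 1*(-13)) = 122**2/(1 + 13) = 14884/14 = 14884*(1/14) = 7442/7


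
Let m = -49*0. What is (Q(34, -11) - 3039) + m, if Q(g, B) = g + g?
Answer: -2971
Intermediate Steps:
Q(g, B) = 2*g
m = 0
(Q(34, -11) - 3039) + m = (2*34 - 3039) + 0 = (68 - 3039) + 0 = -2971 + 0 = -2971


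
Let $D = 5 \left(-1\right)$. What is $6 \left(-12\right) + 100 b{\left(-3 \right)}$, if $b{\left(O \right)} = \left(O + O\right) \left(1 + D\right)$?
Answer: $2328$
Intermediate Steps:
$D = -5$
$b{\left(O \right)} = - 8 O$ ($b{\left(O \right)} = \left(O + O\right) \left(1 - 5\right) = 2 O \left(-4\right) = - 8 O$)
$6 \left(-12\right) + 100 b{\left(-3 \right)} = 6 \left(-12\right) + 100 \left(\left(-8\right) \left(-3\right)\right) = -72 + 100 \cdot 24 = -72 + 2400 = 2328$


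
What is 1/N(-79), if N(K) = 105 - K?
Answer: 1/184 ≈ 0.0054348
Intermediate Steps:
1/N(-79) = 1/(105 - 1*(-79)) = 1/(105 + 79) = 1/184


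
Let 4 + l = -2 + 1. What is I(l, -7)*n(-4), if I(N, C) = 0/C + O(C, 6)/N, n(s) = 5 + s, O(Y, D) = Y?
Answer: 7/5 ≈ 1.4000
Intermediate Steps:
l = -5 (l = -4 + (-2 + 1) = -4 - 1 = -5)
I(N, C) = C/N (I(N, C) = 0/C + C/N = 0 + C/N = C/N)
I(l, -7)*n(-4) = (-7/(-5))*(5 - 4) = -7*(-⅕)*1 = (7/5)*1 = 7/5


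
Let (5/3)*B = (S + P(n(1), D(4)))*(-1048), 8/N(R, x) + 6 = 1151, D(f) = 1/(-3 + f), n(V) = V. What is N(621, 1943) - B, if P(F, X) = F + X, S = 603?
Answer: 435585488/1145 ≈ 3.8042e+5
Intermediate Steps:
N(R, x) = 8/1145 (N(R, x) = 8/(-6 + 1151) = 8/1145)
B = -380424 (B = 3*((603 + (1 + 1/(-3 + 4)))*(-1048))/5 = 3*((603 + (1 + 1/1))*(-1048))/5 = 3*((603 + (1 + 1))*(-1048))/5 = 3*((603 + 2)*(-1048))/5 = 3*(605*(-1048))/5 = (⅗)*(-634040) = -380424)
N(621, 1943) - B = 8/1145 - 1*(-380424) = 8/1145 + 380424 = 435585488/1145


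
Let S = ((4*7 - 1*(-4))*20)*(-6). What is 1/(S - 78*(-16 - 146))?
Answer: 1/8796 ≈ 0.00011369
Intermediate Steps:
S = -3840 (S = ((28 + 4)*20)*(-6) = (32*20)*(-6) = 640*(-6) = -3840)
1/(S - 78*(-16 - 146)) = 1/(-3840 - 78*(-16 - 146)) = 1/(-3840 - 78*(-162)) = 1/(-3840 + 12636) = 1/8796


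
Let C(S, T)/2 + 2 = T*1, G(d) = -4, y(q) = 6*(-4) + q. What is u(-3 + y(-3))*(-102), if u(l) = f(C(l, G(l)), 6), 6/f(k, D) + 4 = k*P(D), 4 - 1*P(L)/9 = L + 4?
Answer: -153/161 ≈ -0.95031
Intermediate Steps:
y(q) = -24 + q
C(S, T) = -4 + 2*T (C(S, T) = -4 + 2*(T*1) = -4 + 2*T)
P(L) = -9*L (P(L) = 36 - 9*(L + 4) = 36 - 9*(4 + L) = 36 + (-36 - 9*L) = -9*L)
f(k, D) = 6/(-4 - 9*D*k) (f(k, D) = 6/(-4 + k*(-9*D)) = 6/(-4 - 9*D*k))
u(l) = 3/322 (u(l) = 6/(-4 - 9*6*(-4 + 2*(-4))) = 6/(-4 - 9*6*(-4 - 8)) = 6/(-4 - 9*6*(-12)) = 6/(-4 + 648) = 6/644 = 6*(1/644) = 3/322)
u(-3 + y(-3))*(-102) = (3/322)*(-102) = -153/161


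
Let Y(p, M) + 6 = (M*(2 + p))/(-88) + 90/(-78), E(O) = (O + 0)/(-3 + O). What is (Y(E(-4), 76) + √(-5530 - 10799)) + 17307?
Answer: 17314923/1001 + I*√16329 ≈ 17298.0 + 127.79*I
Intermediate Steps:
E(O) = O/(-3 + O)
Y(p, M) = -93/13 - M*(2 + p)/88 (Y(p, M) = -6 + ((M*(2 + p))/(-88) + 90/(-78)) = -6 + ((M*(2 + p))*(-1/88) + 90*(-1/78)) = -6 + (-M*(2 + p)/88 - 15/13) = -6 + (-15/13 - M*(2 + p)/88) = -93/13 - M*(2 + p)/88)
(Y(E(-4), 76) + √(-5530 - 10799)) + 17307 = ((-93/13 - 1/44*76 - 1/88*76*(-4/(-3 - 4))) + √(-5530 - 10799)) + 17307 = ((-93/13 - 19/11 - 1/88*76*(-4/(-7))) + √(-16329)) + 17307 = ((-93/13 - 19/11 - 1/88*76*(-4*(-⅐))) + I*√16329) + 17307 = ((-93/13 - 19/11 - 1/88*76*4/7) + I*√16329) + 17307 = ((-93/13 - 19/11 - 38/77) + I*√16329) + 17307 = (-9384/1001 + I*√16329) + 17307 = 17314923/1001 + I*√16329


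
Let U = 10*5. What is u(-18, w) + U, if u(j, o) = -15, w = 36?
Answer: 35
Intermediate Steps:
U = 50
u(-18, w) + U = -15 + 50 = 35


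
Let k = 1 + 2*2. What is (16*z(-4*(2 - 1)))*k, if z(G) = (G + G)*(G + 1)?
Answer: 1920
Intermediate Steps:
k = 5 (k = 1 + 4 = 5)
z(G) = 2*G*(1 + G) (z(G) = (2*G)*(1 + G) = 2*G*(1 + G))
(16*z(-4*(2 - 1)))*k = (16*(2*(-4*(2 - 1))*(1 - 4*(2 - 1))))*5 = (16*(2*(-4*1)*(1 - 4*1)))*5 = (16*(2*(-4)*(1 - 4)))*5 = (16*(2*(-4)*(-3)))*5 = (16*24)*5 = 384*5 = 1920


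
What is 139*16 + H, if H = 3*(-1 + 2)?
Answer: 2227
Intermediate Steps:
H = 3 (H = 3*1 = 3)
139*16 + H = 139*16 + 3 = 2224 + 3 = 2227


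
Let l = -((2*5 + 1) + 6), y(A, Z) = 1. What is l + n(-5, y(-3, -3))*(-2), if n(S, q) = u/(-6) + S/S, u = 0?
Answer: -19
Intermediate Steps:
n(S, q) = 1 (n(S, q) = 0/(-6) + S/S = 0*(-⅙) + 1 = 0 + 1 = 1)
l = -17 (l = -((10 + 1) + 6) = -(11 + 6) = -1*17 = -17)
l + n(-5, y(-3, -3))*(-2) = -17 + 1*(-2) = -17 - 2 = -19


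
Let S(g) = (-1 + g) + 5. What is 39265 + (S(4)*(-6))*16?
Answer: 38497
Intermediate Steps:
S(g) = 4 + g
39265 + (S(4)*(-6))*16 = 39265 + ((4 + 4)*(-6))*16 = 39265 + (8*(-6))*16 = 39265 - 48*16 = 39265 - 768 = 38497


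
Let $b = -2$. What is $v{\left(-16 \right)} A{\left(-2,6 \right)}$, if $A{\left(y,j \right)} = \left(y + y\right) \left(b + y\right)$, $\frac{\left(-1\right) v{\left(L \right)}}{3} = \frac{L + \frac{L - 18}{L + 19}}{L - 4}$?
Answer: $- \frac{328}{5} \approx -65.6$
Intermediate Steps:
$v{\left(L \right)} = - \frac{3 \left(L + \frac{-18 + L}{19 + L}\right)}{-4 + L}$ ($v{\left(L \right)} = - 3 \frac{L + \frac{L - 18}{L + 19}}{L - 4} = - 3 \frac{L + \frac{-18 + L}{19 + L}}{-4 + L} = - \frac{3 \left(L + \frac{-18 + L}{19 + L}\right)}{-4 + L}$)
$A{\left(y,j \right)} = 2 y \left(-2 + y\right)$ ($A{\left(y,j \right)} = \left(y + y\right) \left(-2 + y\right) = 2 y \left(-2 + y\right)$)
$v{\left(-16 \right)} A{\left(-2,6 \right)} = \frac{3 \left(18 - \left(-16\right)^{2} - -320\right)}{-76 + \left(-16\right)^{2} + 15 \left(-16\right)} 2 \left(-2\right) \left(-2 - 2\right) = \frac{3 \left(18 - 256 + 320\right)}{-76 + 256 - 240} \cdot 2 \left(-2\right) \left(-4\right) = \frac{3 \left(18 - 256 + 320\right)}{-60} \cdot 16 = 3 \left(- \frac{1}{60}\right) 82 \cdot 16 = \left(- \frac{41}{10}\right) 16 = - \frac{328}{5}$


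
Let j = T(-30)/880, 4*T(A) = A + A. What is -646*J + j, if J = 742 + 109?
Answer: -96755299/176 ≈ -5.4975e+5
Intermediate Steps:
T(A) = A/2 (T(A) = (A + A)/4 = (2*A)/4 = A/2)
J = 851
j = -3/176 (j = ((1/2)*(-30))/880 = -15*1/880 = -3/176 ≈ -0.017045)
-646*J + j = -646*851 - 3/176 = -549746 - 3/176 = -96755299/176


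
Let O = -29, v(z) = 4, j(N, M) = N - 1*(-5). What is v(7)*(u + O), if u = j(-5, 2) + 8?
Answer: -84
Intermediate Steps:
j(N, M) = 5 + N (j(N, M) = N + 5 = 5 + N)
u = 8 (u = (5 - 5) + 8 = 0 + 8 = 8)
v(7)*(u + O) = 4*(8 - 29) = 4*(-21) = -84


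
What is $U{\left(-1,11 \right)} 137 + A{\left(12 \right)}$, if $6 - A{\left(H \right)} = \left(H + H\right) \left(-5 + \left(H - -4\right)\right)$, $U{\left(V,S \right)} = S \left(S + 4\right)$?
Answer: $22347$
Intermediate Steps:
$U{\left(V,S \right)} = S \left(4 + S\right)$
$A{\left(H \right)} = 6 - 2 H \left(-1 + H\right)$ ($A{\left(H \right)} = 6 - \left(H + H\right) \left(-5 + \left(H - -4\right)\right) = 6 - 2 H \left(-5 + \left(H + 4\right)\right) = 6 - 2 H \left(-5 + \left(4 + H\right)\right) = 6 - 2 H \left(-1 + H\right)$)
$U{\left(-1,11 \right)} 137 + A{\left(12 \right)} = 11 \left(4 + 11\right) 137 + \left(6 - 2 \cdot 12^{2} + 2 \cdot 12\right) = 11 \cdot 15 \cdot 137 + \left(6 - 288 + 24\right) = 165 \cdot 137 + \left(6 - 288 + 24\right) = 22605 - 258 = 22347$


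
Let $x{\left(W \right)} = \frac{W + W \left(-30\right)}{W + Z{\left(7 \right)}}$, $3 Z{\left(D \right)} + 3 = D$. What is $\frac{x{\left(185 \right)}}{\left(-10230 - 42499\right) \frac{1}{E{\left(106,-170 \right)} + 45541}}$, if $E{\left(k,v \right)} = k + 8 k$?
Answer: $\frac{748337025}{29475511} \approx 25.388$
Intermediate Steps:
$Z{\left(D \right)} = -1 + \frac{D}{3}$
$E{\left(k,v \right)} = 9 k$
$x{\left(W \right)} = - \frac{29 W}{\frac{4}{3} + W}$ ($x{\left(W \right)} = \frac{W + W \left(-30\right)}{W + \left(-1 + \frac{1}{3} \cdot 7\right)} = \frac{W - 30 W}{W + \left(-1 + \frac{7}{3}\right)} = \frac{\left(-29\right) W}{W + \frac{4}{3}} = \frac{\left(-29\right) W}{\frac{4}{3} + W} = - \frac{29 W}{\frac{4}{3} + W}$)
$\frac{x{\left(185 \right)}}{\left(-10230 - 42499\right) \frac{1}{E{\left(106,-170 \right)} + 45541}} = \frac{\left(-87\right) 185 \frac{1}{4 + 3 \cdot 185}}{\left(-10230 - 42499\right) \frac{1}{9 \cdot 106 + 45541}} = \frac{\left(-87\right) 185 \frac{1}{4 + 555}}{\left(-52729\right) \frac{1}{954 + 45541}} = \frac{\left(-87\right) 185 \cdot \frac{1}{559}}{\left(-52729\right) \frac{1}{46495}} = - \frac{16095}{559 \left(- \frac{52729}{46495}\right)} = \left(- \frac{16095}{559}\right) \left(- \frac{46495}{52729}\right) = \frac{748337025}{29475511}$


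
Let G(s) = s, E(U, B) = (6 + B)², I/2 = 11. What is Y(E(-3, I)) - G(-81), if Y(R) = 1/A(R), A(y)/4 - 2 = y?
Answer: 254665/3144 ≈ 81.000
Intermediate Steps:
I = 22 (I = 2*11 = 22)
A(y) = 8 + 4*y
Y(R) = 1/(8 + 4*R)
Y(E(-3, I)) - G(-81) = 1/(4*(2 + (6 + 22)²)) - 1*(-81) = 1/(4*(2 + 28²)) + 81 = 1/(4*(2 + 784)) + 81 = (¼)/786 + 81 = (¼)*(1/786) + 81 = 1/3144 + 81 = 254665/3144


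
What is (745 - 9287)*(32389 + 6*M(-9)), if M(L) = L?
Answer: -276205570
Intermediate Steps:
(745 - 9287)*(32389 + 6*M(-9)) = (745 - 9287)*(32389 + 6*(-9)) = -8542*(32389 - 54) = -8542*32335 = -276205570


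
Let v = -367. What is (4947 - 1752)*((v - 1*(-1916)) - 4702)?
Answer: -10073835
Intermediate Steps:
(4947 - 1752)*((v - 1*(-1916)) - 4702) = (4947 - 1752)*((-367 - 1*(-1916)) - 4702) = 3195*((-367 + 1916) - 4702) = 3195*(1549 - 4702) = 3195*(-3153) = -10073835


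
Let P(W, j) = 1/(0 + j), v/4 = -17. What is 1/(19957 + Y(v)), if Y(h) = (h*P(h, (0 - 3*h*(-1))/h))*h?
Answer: 3/64495 ≈ 4.6515e-5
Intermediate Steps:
v = -68 (v = 4*(-17) = -68)
P(W, j) = 1/j
Y(h) = h²/3 (Y(h) = (h/(((0 - 3*h*(-1))/h)))*h = (h/(((0 + 3*h)/h)))*h = (h/(((3*h)/h)))*h = (h/3)*h = h²/3)
1/(19957 + Y(v)) = 1/(19957 + (⅓)*(-68)²) = 1/(19957 + (⅓)*4624) = 1/(19957 + 4624/3) = 1/(64495/3) = 3/64495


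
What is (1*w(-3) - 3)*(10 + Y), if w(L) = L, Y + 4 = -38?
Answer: 192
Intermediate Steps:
Y = -42 (Y = -4 - 38 = -42)
(1*w(-3) - 3)*(10 + Y) = (1*(-3) - 3)*(10 - 42) = (-3 - 3)*(-32) = -6*(-32) = 192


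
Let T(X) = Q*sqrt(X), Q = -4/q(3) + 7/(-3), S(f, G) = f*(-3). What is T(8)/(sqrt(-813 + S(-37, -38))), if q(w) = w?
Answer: 22*I*sqrt(39)/351 ≈ 0.39142*I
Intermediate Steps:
S(f, G) = -3*f
Q = -11/3 (Q = -4/3 + 7/(-3) = -4*1/3 + 7*(-1/3) = -4/3 - 7/3 = -11/3 ≈ -3.6667)
T(X) = -11*sqrt(X)/3
T(8)/(sqrt(-813 + S(-37, -38))) = (-22*sqrt(2)/3)/(sqrt(-813 - 3*(-37))) = (-22*sqrt(2)/3)/(sqrt(-813 + 111)) = (-22*sqrt(2)/3)/(sqrt(-702)) = (-22*sqrt(2)/3)/((3*I*sqrt(78))) = (-I*sqrt(78)/234)*(-22*sqrt(2)/3) = 22*I*sqrt(39)/351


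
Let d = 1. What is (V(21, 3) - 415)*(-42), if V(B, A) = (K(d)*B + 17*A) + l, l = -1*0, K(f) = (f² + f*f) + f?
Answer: 12642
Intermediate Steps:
K(f) = f + 2*f² (K(f) = (f² + f²) + f = 2*f² + f = f + 2*f²)
l = 0
V(B, A) = 3*B + 17*A (V(B, A) = ((1*(1 + 2*1))*B + 17*A) + 0 = ((1*(1 + 2))*B + 17*A) + 0 = ((1*3)*B + 17*A) + 0 = (3*B + 17*A) + 0 = 3*B + 17*A)
(V(21, 3) - 415)*(-42) = ((3*21 + 17*3) - 415)*(-42) = ((63 + 51) - 415)*(-42) = (114 - 415)*(-42) = -301*(-42) = 12642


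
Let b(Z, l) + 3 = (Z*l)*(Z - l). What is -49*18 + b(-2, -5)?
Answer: -855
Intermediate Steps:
b(Z, l) = -3 + Z*l*(Z - l) (b(Z, l) = -3 + (Z*l)*(Z - l) = -3 + Z*l*(Z - l))
-49*18 + b(-2, -5) = -49*18 + (-3 - 5*(-2)² - 1*(-2)*(-5)²) = -882 + (-3 - 5*4 - 1*(-2)*25) = -882 + (-3 - 20 + 50) = -882 + 27 = -855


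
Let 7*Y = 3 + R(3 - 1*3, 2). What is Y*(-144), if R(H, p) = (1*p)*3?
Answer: -1296/7 ≈ -185.14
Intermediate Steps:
R(H, p) = 3*p (R(H, p) = p*3 = 3*p)
Y = 9/7 (Y = (3 + 3*2)/7 = (3 + 6)/7 = (⅐)*9 = 9/7 ≈ 1.2857)
Y*(-144) = (9/7)*(-144) = -1296/7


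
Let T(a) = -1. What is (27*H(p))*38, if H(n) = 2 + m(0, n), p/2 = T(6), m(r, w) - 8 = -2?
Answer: 8208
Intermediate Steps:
m(r, w) = 6 (m(r, w) = 8 - 2 = 6)
p = -2 (p = 2*(-1) = -2)
H(n) = 8 (H(n) = 2 + 6 = 8)
(27*H(p))*38 = (27*8)*38 = 216*38 = 8208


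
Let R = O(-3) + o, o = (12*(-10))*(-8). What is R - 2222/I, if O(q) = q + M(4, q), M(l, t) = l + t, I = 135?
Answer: 127108/135 ≈ 941.54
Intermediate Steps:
o = 960 (o = -120*(-8) = 960)
O(q) = 4 + 2*q (O(q) = q + (4 + q) = 4 + 2*q)
R = 958 (R = (4 + 2*(-3)) + 960 = (4 - 6) + 960 = -2 + 960 = 958)
R - 2222/I = 958 - 2222/135 = 127108/135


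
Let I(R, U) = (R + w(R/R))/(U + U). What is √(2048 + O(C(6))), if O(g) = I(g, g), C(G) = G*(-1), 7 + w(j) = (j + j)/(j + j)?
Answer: √2049 ≈ 45.266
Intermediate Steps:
w(j) = -6 (w(j) = -7 + (j + j)/(j + j) = -7 + (2*j)/((2*j)) = -7 + (2*j)*(1/(2*j)) = -7 + 1 = -6)
C(G) = -G
I(R, U) = (-6 + R)/(2*U) (I(R, U) = (R - 6)/(U + U) = (-6 + R)/((2*U)) = (-6 + R)*(1/(2*U)) = (-6 + R)/(2*U))
O(g) = (-6 + g)/(2*g)
√(2048 + O(C(6))) = √(2048 + (-6 - 1*6)/(2*((-1*6)))) = √(2048 + (½)*(-6 - 6)/(-6)) = √(2048 + (½)*(-⅙)*(-12)) = √(2048 + 1) = √2049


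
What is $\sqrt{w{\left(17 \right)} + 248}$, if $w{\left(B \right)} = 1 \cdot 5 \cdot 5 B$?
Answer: $\sqrt{673} \approx 25.942$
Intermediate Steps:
$w{\left(B \right)} = 25 B$ ($w{\left(B \right)} = 5 \cdot 5 B = 25 B$)
$\sqrt{w{\left(17 \right)} + 248} = \sqrt{25 \cdot 17 + 248} = \sqrt{425 + 248} = \sqrt{673}$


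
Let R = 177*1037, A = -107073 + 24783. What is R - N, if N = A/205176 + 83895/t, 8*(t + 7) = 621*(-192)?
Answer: 93594076335029/509896556 ≈ 1.8356e+5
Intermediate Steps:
A = -82290
t = -14911 (t = -7 + (621*(-192))/8 = -7 + (⅛)*(-119232) = -7 - 14904 = -14911)
N = -3073377785/509896556 (N = -82290/205176 + 83895/(-14911) = -82290*1/205176 + 83895*(-1/14911) = -13715/34196 - 83895/14911 = -3073377785/509896556 ≈ -6.0275)
R = 183549
R - N = 183549 - 1*(-3073377785/509896556) = 183549 + 3073377785/509896556 = 93594076335029/509896556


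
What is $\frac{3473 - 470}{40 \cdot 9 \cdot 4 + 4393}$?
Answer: $\frac{3003}{5833} \approx 0.51483$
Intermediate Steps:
$\frac{3473 - 470}{40 \cdot 9 \cdot 4 + 4393} = \frac{3003}{40 \cdot 36 + 4393} = \frac{3003}{1440 + 4393} = \frac{3003}{5833}$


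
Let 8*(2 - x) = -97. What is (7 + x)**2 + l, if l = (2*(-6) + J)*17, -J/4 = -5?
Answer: 37265/64 ≈ 582.27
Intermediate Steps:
x = 113/8 (x = 2 - 1/8*(-97) = 2 + 97/8 = 113/8 ≈ 14.125)
J = 20 (J = -4*(-5) = 20)
l = 136 (l = (2*(-6) + 20)*17 = (-12 + 20)*17 = 8*17 = 136)
(7 + x)**2 + l = (7 + 113/8)**2 + 136 = (169/8)**2 + 136 = 28561/64 + 136 = 37265/64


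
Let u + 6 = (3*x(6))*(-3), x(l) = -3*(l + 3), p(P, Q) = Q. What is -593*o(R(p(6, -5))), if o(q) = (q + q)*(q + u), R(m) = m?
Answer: 1375760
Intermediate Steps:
x(l) = -9 - 3*l (x(l) = -3*(3 + l) = -9 - 3*l)
u = 237 (u = -6 + (3*(-9 - 3*6))*(-3) = -6 + (3*(-9 - 18))*(-3) = -6 + (3*(-27))*(-3) = -6 - 81*(-3) = -6 + 243 = 237)
o(q) = 2*q*(237 + q) (o(q) = (q + q)*(q + 237) = (2*q)*(237 + q) = 2*q*(237 + q))
-593*o(R(p(6, -5))) = -1186*(-5)*(237 - 5) = -1186*(-5)*232 = -593*(-2320) = 1375760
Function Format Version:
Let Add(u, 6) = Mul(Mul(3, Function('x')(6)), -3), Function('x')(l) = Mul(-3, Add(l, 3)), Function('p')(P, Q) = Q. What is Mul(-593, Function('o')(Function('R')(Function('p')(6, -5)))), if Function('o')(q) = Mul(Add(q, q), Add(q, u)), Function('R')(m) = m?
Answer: 1375760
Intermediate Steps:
Function('x')(l) = Add(-9, Mul(-3, l)) (Function('x')(l) = Mul(-3, Add(3, l)) = Add(-9, Mul(-3, l)))
u = 237 (u = Add(-6, Mul(Mul(3, Add(-9, Mul(-3, 6))), -3)) = Add(-6, Mul(Mul(3, Add(-9, -18)), -3)) = Add(-6, Mul(Mul(3, -27), -3)) = Add(-6, Mul(-81, -3)) = Add(-6, 243) = 237)
Function('o')(q) = Mul(2, q, Add(237, q)) (Function('o')(q) = Mul(Add(q, q), Add(q, 237)) = Mul(Mul(2, q), Add(237, q)) = Mul(2, q, Add(237, q)))
Mul(-593, Function('o')(Function('R')(Function('p')(6, -5)))) = Mul(-593, Mul(2, -5, Add(237, -5))) = Mul(-593, Mul(2, -5, 232)) = Mul(-593, -2320) = 1375760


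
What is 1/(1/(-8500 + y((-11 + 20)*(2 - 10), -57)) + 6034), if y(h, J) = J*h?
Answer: 4396/26525463 ≈ 0.00016573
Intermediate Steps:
1/(1/(-8500 + y((-11 + 20)*(2 - 10), -57)) + 6034) = 1/(1/(-8500 - 57*(-11 + 20)*(2 - 10)) + 6034) = 1/(1/(-8500 - 513*(-8)) + 6034) = 1/(1/(-8500 - 57*(-72)) + 6034) = 1/(1/(-8500 + 4104) + 6034) = 1/(1/(-4396) + 6034) = 1/(-1/4396 + 6034) = 1/(26525463/4396) = 4396/26525463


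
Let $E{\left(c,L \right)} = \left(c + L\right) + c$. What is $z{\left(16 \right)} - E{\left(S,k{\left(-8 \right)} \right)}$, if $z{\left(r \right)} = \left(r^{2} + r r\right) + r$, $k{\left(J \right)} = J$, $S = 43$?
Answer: $450$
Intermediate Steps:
$E{\left(c,L \right)} = L + 2 c$ ($E{\left(c,L \right)} = \left(L + c\right) + c = L + 2 c$)
$z{\left(r \right)} = r + 2 r^{2}$ ($z{\left(r \right)} = \left(r^{2} + r^{2}\right) + r = 2 r^{2} + r = r + 2 r^{2}$)
$z{\left(16 \right)} - E{\left(S,k{\left(-8 \right)} \right)} = 16 \left(1 + 2 \cdot 16\right) - \left(-8 + 2 \cdot 43\right) = 16 \left(1 + 32\right) - \left(-8 + 86\right) = 16 \cdot 33 - 78 = 528 - 78 = 450$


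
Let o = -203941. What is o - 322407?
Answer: -526348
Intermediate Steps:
o - 322407 = -203941 - 322407 = -526348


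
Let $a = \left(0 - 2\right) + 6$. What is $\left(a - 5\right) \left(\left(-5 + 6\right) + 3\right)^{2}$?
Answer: $-16$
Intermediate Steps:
$a = 4$ ($a = -2 + 6 = 4$)
$\left(a - 5\right) \left(\left(-5 + 6\right) + 3\right)^{2} = \left(4 - 5\right) \left(\left(-5 + 6\right) + 3\right)^{2} = - \left(1 + 3\right)^{2} = - 4^{2} = \left(-1\right) 16 = -16$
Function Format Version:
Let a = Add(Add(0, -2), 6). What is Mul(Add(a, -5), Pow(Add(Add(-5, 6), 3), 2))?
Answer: -16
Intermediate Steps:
a = 4 (a = Add(-2, 6) = 4)
Mul(Add(a, -5), Pow(Add(Add(-5, 6), 3), 2)) = Mul(Add(4, -5), Pow(Add(Add(-5, 6), 3), 2)) = Mul(-1, Pow(Add(1, 3), 2)) = Mul(-1, Pow(4, 2)) = Mul(-1, 16) = -16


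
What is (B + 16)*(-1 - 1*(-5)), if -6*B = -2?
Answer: 196/3 ≈ 65.333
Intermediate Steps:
B = 1/3 (B = -1/6*(-2) = 1/3 ≈ 0.33333)
(B + 16)*(-1 - 1*(-5)) = (1/3 + 16)*(-1 - 1*(-5)) = 49*(-1 + 5)/3 = (49/3)*4 = 196/3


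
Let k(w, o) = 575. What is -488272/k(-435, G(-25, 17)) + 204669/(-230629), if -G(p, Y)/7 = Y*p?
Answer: -112727367763/132611675 ≈ -850.06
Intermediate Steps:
G(p, Y) = -7*Y*p
-488272/k(-435, G(-25, 17)) + 204669/(-230629) = -488272/575 + 204669/(-230629) = -488272*1/575 + 204669*(-1/230629) = -488272/575 - 204669/230629 = -112727367763/132611675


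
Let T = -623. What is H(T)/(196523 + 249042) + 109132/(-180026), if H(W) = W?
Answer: -24368777889/40106642345 ≈ -0.60760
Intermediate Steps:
H(T)/(196523 + 249042) + 109132/(-180026) = -623/(196523 + 249042) + 109132/(-180026) = -623/445565 + 109132*(-1/180026) = -623*1/445565 - 54566/90013 = -623/445565 - 54566/90013 = -24368777889/40106642345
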